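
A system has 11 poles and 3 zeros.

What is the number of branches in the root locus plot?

Root locus has n branches where n = number of poles = 11.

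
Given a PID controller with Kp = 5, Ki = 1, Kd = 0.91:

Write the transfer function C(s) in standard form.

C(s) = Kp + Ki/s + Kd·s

Substituting values: C(s) = 5 + 1/s + 0.91s = (0.91s² + 5s + 1)/s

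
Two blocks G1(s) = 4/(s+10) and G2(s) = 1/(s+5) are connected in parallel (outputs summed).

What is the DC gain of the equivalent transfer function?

Parallel: G_eq = G1 + G2. DC gain = G1(0) + G2(0) = 4/10 + 1/5 = 0.4 + 0.2 = 0.6.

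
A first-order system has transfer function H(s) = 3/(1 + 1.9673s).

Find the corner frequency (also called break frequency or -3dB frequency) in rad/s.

Corner frequency = 1/τ = 1/1.9673 = 0.508 rad/s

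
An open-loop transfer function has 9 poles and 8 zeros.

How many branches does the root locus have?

Root locus has n branches where n = number of poles = 9.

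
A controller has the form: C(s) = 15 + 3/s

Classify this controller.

This is a Proportional-Integral (PI) controller.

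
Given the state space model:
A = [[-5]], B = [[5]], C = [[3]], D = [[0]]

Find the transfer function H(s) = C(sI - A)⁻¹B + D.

(sI - A)⁻¹ = 1/(s + 5). H(s) = 3 × 5/(s + 5) + 0 = 15/(s + 5).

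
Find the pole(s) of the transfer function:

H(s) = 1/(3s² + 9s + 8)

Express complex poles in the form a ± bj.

Discriminant = 9² - 4×3×8 = 81 - 96 = -15 < 0, so the poles are a complex conjugate pair s = (-9 ± j√15)/(2×3). Real part = -9/(2×3) = -9/6 = -1.5; imaginary part = ±√15/(2×3) ≈ 0.6455. Poles: s = -1.5 ± 0.6455j.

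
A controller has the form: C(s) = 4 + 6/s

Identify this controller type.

This is a Proportional-Integral (PI) controller.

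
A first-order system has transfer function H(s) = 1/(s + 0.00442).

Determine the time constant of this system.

For H(s) = 1/(s + 1/τ), the pole is at -1/τ = -0.00442, so τ = 1/0.00442 = 226.2 s.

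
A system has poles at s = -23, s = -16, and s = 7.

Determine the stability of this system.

Pole(s) at s = 7 are not in the left half-plane. System is unstable.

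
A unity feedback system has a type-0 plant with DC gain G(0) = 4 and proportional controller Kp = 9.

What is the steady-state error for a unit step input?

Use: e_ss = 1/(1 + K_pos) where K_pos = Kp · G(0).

K_pos = Kp · G(0) = 9 × 4 = 36. e_ss = 1/(1 + 36) = 0.0270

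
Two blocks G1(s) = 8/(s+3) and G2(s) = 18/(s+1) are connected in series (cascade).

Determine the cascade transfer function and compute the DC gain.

Series: multiply transfer functions. G_eq = 8/(s+3) × 18/(s+1) = 144/((s+3)(s+1)). DC gain = 144/(3×1) = 48.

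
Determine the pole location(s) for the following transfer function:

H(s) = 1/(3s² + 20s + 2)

Discriminant = 20² - 4×3×2 = 400 - 24 = 376 > 0, so two distinct real poles. Using quadratic formula: s = (-20 ± √376)/(2×3) = (-20 ± √376)/6, with √376 ≈ 19.3907. s₁ ≈ -0.1015, s₂ ≈ -6.5651. Poles: s₁ = -0.1015, s₂ = -6.5651.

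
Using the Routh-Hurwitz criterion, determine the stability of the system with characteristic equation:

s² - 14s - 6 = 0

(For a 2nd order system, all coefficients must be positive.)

Coefficients: 1, -14, -6. b=-14, c=-6 not positive, so system is unstable.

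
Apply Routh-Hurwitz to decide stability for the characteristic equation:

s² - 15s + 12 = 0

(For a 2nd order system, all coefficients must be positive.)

Coefficients: 1, -15, 12. b=-15 not positive, so system is unstable.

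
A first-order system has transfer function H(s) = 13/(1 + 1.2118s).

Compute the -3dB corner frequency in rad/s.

Corner frequency = 1/τ = 1/1.2118 = 0.825 rad/s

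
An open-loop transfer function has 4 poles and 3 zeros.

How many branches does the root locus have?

Root locus has n branches where n = number of poles = 4.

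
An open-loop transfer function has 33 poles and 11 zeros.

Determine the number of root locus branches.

Root locus has n branches where n = number of poles = 33.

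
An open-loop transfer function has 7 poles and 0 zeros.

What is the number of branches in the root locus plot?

Root locus has n branches where n = number of poles = 7.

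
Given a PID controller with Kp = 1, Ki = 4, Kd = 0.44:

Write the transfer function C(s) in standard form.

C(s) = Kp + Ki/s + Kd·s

Substituting values: C(s) = 1 + 4/s + 0.44s = (0.44s² + s + 4)/s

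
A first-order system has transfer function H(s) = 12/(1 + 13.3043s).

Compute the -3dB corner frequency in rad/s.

Corner frequency = 1/τ = 1/13.3043 = 0.075 rad/s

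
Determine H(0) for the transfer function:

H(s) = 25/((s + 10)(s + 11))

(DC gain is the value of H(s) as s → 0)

DC gain = H(0) = 25/(10 × 11) = 25/110 = 0.2273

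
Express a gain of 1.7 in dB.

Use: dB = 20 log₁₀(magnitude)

dB = 20 log₁₀(1.7) = 4.6 dB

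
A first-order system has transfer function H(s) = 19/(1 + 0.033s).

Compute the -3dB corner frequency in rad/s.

Corner frequency = 1/τ = 1/0.033 = 30.303 rad/s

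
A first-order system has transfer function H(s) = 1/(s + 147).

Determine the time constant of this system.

For H(s) = 1/(s + 1/τ), the pole is at -1/τ = -147, so τ = 1/147 = 0.0068 s.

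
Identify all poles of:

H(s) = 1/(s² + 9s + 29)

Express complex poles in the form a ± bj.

Discriminant = 9² - 4×1×29 = 81 - 116 = -35 < 0, so the poles are a complex conjugate pair s = (-9 ± j√35)/(2×1). Real part = -9/(2×1) = -9/2 = -4.5; imaginary part = ±√35/(2×1) ≈ 2.9580. Poles: s = -4.5 ± 2.9580j.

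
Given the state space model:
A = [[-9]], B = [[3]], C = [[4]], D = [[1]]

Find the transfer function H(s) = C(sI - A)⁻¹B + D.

(sI - A)⁻¹ = 1/(s + 9). H(s) = 4×3/(s + 9) + 1 = (s + 21)/(s + 9).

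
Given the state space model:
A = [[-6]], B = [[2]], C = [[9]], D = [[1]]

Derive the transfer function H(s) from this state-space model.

(sI - A)⁻¹ = 1/(s + 6). H(s) = 9×2/(s + 6) + 1 = (s + 24)/(s + 6).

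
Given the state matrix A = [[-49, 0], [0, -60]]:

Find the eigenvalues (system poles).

For diagonal matrix, eigenvalues are diagonal entries: λ₁ = -49, λ₂ = -60.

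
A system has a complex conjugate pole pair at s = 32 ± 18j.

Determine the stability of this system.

Real part of poles is 32 (> 0, right half-plane). Unstable.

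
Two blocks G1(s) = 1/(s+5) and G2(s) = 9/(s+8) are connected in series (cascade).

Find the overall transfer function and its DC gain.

Series: multiply transfer functions. G_eq = 1/(s+5) × 9/(s+8) = 9/((s+5)(s+8)). DC gain = 9/(5×8) = 0.225.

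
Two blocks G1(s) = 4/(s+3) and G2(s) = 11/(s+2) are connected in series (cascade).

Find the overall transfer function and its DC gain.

Series: multiply transfer functions. G_eq = 4/(s+3) × 11/(s+2) = 44/((s+3)(s+2)). DC gain = 44/(3×2) = 7.3333.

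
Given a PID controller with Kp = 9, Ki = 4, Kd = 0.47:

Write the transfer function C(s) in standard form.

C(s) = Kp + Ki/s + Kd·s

Substituting values: C(s) = 9 + 4/s + 0.47s = (0.47s² + 9s + 4)/s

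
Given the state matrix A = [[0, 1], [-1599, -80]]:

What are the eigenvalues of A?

det(A - λI) = λ² - (-80)λ + 1599 = (λ - (-41))(λ - (-39)). Eigenvalues: -41, -39.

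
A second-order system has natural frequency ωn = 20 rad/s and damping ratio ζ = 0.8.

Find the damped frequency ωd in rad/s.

ωd = ωn√(1 - ζ²) = 20√(1 - 0.8²) = 12.0 rad/s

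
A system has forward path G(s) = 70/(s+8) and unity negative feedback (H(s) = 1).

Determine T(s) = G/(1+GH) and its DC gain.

T(s) = G/(1+GH) = [70/(s+8)] / [1 + 70/(s+8)] = 70/(s+8+70) = 70/(s+78). DC gain = 70/78 = 0.8974.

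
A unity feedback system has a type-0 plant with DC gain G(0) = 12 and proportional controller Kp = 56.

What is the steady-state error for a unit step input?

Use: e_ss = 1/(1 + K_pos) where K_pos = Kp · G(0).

K_pos = Kp · G(0) = 56 × 12 = 672. e_ss = 1/(1 + 672) = 0.0015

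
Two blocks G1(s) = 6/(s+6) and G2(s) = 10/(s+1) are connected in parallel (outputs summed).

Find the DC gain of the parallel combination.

Parallel: G_eq = G1 + G2. DC gain = G1(0) + G2(0) = 6/6 + 10/1 = 1 + 10 = 11.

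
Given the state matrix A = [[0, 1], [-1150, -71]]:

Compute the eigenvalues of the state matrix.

det(A - λI) = λ² - (-71)λ + 1150 = (λ - (-46))(λ - (-25)). Eigenvalues: -46, -25.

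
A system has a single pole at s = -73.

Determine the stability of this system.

Pole at s = -73 is in the left half-plane. Stable.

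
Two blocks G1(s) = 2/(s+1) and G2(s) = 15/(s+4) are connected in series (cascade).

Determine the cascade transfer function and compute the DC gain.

Series: multiply transfer functions. G_eq = 2/(s+1) × 15/(s+4) = 30/((s+1)(s+4)). DC gain = 30/(1×4) = 7.5.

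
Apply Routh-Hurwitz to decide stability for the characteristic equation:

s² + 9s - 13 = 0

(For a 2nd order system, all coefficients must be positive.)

Coefficients: 1, 9, -13. c=-13 not positive, so system is unstable.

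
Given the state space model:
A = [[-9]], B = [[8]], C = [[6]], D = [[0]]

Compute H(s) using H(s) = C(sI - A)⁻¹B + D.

(sI - A)⁻¹ = 1/(s + 9). H(s) = 6 × 8/(s + 9) + 0 = 48/(s + 9).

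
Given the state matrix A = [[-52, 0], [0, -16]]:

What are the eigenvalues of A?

For diagonal matrix, eigenvalues are diagonal entries: λ₁ = -52, λ₂ = -16.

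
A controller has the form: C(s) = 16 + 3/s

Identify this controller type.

This is a Proportional-Integral (PI) controller.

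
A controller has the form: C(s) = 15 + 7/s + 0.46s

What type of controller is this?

This is a Proportional-Integral-Derivative (PID) controller.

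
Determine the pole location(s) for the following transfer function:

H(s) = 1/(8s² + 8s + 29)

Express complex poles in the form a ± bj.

Discriminant = 8² - 4×8×29 = 64 - 928 = -864 < 0, so the poles are a complex conjugate pair s = (-8 ± j√864)/(2×8). Real part = -8/(2×8) = -8/16 = -0.5; imaginary part = ±√864/(2×8) ≈ 1.8371. Poles: s = -0.5 ± 1.8371j.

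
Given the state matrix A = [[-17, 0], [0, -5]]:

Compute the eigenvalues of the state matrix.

For diagonal matrix, eigenvalues are diagonal entries: λ₁ = -17, λ₂ = -5.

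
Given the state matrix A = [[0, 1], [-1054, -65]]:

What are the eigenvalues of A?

det(A - λI) = λ² - (-65)λ + 1054 = (λ - (-34))(λ - (-31)). Eigenvalues: -34, -31.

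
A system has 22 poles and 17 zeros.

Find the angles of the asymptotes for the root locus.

n - m = 22 - 17 = 5. Angles: θk = (2k + 1)·180°/5 = 36°, 108°, 180°, 252°, 324°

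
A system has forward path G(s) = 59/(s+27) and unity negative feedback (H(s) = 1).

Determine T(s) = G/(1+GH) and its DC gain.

T(s) = G/(1+GH) = [59/(s+27)] / [1 + 59/(s+27)] = 59/(s+27+59) = 59/(s+86). DC gain = 59/86 = 0.6860.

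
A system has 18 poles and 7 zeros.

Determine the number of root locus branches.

Root locus has n branches where n = number of poles = 18.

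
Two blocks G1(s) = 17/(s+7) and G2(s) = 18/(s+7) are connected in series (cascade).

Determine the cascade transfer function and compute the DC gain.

Series: multiply transfer functions. G_eq = 17/(s+7) × 18/(s+7) = 306/((s+7)(s+7)). DC gain = 306/(7×7) = 6.2449.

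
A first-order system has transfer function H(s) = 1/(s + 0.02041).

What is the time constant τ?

For H(s) = 1/(s + 1/τ), the pole is at -1/τ = -0.02041, so τ = 1/0.02041 = 49 s.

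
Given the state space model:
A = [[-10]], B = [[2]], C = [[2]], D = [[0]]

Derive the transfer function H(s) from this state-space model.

(sI - A)⁻¹ = 1/(s + 10). H(s) = 2 × 2/(s + 10) + 0 = 4/(s + 10).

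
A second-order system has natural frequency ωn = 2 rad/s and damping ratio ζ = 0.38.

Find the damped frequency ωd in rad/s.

ωd = ωn√(1 - ζ²) = 2√(1 - 0.38²) = 1.85 rad/s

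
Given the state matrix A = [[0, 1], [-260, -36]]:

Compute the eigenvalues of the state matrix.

det(A - λI) = λ² - (-36)λ + 260 = (λ - (-26))(λ - (-10)). Eigenvalues: -26, -10.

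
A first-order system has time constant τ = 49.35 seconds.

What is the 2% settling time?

For first-order system, 2% settling time ≈ 4τ = 4 × 49.35 = 197.4 s.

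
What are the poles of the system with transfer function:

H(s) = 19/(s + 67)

Pole is where denominator = 0: s + 67 = 0, so s = -67.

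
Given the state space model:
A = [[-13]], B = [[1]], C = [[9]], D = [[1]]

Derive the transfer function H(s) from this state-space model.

(sI - A)⁻¹ = 1/(s + 13). H(s) = 9×1/(s + 13) + 1 = (s + 22)/(s + 13).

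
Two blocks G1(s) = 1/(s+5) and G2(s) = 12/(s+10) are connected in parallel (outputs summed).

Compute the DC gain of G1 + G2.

Parallel: G_eq = G1 + G2. DC gain = G1(0) + G2(0) = 1/5 + 12/10 = 0.2 + 1.2 = 1.4.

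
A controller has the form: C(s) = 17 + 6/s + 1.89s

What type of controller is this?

This is a Proportional-Integral-Derivative (PID) controller.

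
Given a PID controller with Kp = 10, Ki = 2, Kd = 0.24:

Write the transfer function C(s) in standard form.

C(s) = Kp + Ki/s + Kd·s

Substituting values: C(s) = 10 + 2/s + 0.24s = (0.24s² + 10s + 2)/s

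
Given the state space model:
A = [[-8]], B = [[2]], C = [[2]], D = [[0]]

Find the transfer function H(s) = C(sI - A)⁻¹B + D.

(sI - A)⁻¹ = 1/(s + 8). H(s) = 2 × 2/(s + 8) + 0 = 4/(s + 8).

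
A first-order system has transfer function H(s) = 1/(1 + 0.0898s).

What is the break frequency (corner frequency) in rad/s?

Corner frequency = 1/τ = 1/0.0898 = 11.136 rad/s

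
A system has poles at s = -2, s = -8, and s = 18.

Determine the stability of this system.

Pole(s) at s = 18 are not in the left half-plane. System is unstable.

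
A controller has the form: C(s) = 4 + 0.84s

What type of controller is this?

This is a Proportional-Derivative (PD) controller.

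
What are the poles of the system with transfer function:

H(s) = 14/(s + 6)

Pole is where denominator = 0: s + 6 = 0, so s = -6.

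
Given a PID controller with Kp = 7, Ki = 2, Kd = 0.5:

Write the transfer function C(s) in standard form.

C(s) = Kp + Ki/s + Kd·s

Substituting values: C(s) = 7 + 2/s + 0.5s = (0.5s² + 7s + 2)/s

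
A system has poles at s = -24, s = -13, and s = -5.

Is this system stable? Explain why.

All poles are in the left half-plane. System is stable.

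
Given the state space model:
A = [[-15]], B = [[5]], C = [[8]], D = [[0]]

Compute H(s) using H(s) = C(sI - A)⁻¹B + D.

(sI - A)⁻¹ = 1/(s + 15). H(s) = 8 × 5/(s + 15) + 0 = 40/(s + 15).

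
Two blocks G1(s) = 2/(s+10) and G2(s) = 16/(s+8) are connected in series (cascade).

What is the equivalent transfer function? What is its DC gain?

Series: multiply transfer functions. G_eq = 2/(s+10) × 16/(s+8) = 32/((s+10)(s+8)). DC gain = 32/(10×8) = 0.4.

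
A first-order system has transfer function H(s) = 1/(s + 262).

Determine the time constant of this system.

For H(s) = 1/(s + 1/τ), the pole is at -1/τ = -262, so τ = 1/262 = 0.0038 s.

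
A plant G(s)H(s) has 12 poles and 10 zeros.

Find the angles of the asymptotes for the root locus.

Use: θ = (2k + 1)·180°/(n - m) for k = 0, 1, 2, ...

n - m = 12 - 10 = 2. Angles: θk = (2k + 1)·180°/2 = 90°, 270°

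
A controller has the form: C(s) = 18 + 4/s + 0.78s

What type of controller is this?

This is a Proportional-Integral-Derivative (PID) controller.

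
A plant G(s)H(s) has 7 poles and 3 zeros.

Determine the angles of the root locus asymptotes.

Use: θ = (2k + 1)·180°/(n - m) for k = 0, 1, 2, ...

n - m = 7 - 3 = 4. Angles: θk = (2k + 1)·180°/4 = 45°, 135°, 225°, 315°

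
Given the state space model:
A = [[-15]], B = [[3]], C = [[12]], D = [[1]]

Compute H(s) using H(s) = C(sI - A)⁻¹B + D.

(sI - A)⁻¹ = 1/(s + 15). H(s) = 12×3/(s + 15) + 1 = (s + 51)/(s + 15).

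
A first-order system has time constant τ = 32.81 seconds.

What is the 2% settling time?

For first-order system, 2% settling time ≈ 4τ = 4 × 32.81 = 131.24 s.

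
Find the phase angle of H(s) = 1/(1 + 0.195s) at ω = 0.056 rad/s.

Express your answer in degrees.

Phase = -arctan(ωτ) = -arctan(0.056 × 0.195) = -0.6°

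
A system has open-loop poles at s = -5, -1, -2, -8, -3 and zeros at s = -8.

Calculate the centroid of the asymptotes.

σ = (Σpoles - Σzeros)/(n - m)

σ = (Σpoles - Σzeros)/(n - m) = (-19 - (-8))/(5 - 1) = -11/4 = -2.75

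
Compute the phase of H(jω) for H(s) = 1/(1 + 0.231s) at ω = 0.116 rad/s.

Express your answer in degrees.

Phase = -arctan(ωτ) = -arctan(0.116 × 0.231) = -1.5°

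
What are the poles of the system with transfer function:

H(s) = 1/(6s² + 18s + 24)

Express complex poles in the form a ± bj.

Discriminant = 18² - 4×6×24 = 324 - 576 = -252 < 0, so the poles are a complex conjugate pair s = (-18 ± j√252)/(2×6). Real part = -18/(2×6) = -18/12 = -1.5; imaginary part = ±√252/(2×6) ≈ 1.3229. Poles: s = -1.5 ± 1.3229j.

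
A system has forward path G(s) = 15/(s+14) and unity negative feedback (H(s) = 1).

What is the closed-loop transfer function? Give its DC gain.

T(s) = G/(1+GH) = [15/(s+14)] / [1 + 15/(s+14)] = 15/(s+14+15) = 15/(s+29). DC gain = 15/29 = 0.5172.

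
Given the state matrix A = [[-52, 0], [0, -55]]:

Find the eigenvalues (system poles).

For diagonal matrix, eigenvalues are diagonal entries: λ₁ = -52, λ₂ = -55.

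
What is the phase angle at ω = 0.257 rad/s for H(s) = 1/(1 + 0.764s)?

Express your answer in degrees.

Phase = -arctan(ωτ) = -arctan(0.257 × 0.764) = -11.1°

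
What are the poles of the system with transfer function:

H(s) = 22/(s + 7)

Pole is where denominator = 0: s + 7 = 0, so s = -7.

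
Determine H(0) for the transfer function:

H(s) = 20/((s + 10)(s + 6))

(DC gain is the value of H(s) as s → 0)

DC gain = H(0) = 20/(10 × 6) = 20/60 = 0.3333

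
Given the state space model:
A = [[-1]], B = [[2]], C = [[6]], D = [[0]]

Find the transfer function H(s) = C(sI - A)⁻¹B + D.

(sI - A)⁻¹ = 1/(s + 1). H(s) = 6 × 2/(s + 1) + 0 = 12/(s + 1).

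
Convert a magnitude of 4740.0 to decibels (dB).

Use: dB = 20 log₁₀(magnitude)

dB = 20 log₁₀(4740.0) = 73.5 dB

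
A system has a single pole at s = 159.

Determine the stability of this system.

Pole at s = 159 is in the right half-plane. Unstable.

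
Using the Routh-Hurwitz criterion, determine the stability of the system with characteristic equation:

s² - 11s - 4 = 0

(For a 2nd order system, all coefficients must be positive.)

Coefficients: 1, -11, -4. b=-11, c=-4 not positive, so system is unstable.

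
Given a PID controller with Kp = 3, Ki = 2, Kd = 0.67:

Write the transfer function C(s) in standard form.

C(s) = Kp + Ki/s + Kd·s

Substituting values: C(s) = 3 + 2/s + 0.67s = (0.67s² + 3s + 2)/s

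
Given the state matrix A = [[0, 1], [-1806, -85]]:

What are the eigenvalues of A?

det(A - λI) = λ² - (-85)λ + 1806 = (λ - (-43))(λ - (-42)). Eigenvalues: -43, -42.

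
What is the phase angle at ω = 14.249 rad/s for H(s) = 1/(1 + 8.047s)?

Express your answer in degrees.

Phase = -arctan(ωτ) = -arctan(14.249 × 8.047) = -89.5°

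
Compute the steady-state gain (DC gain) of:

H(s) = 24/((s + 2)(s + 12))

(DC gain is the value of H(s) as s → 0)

DC gain = H(0) = 24/(2 × 12) = 24/24 = 1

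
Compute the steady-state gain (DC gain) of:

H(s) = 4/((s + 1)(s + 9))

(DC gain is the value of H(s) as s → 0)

DC gain = H(0) = 4/(1 × 9) = 4/9 = 0.4444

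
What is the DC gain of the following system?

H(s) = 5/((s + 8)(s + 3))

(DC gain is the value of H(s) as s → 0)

DC gain = H(0) = 5/(8 × 3) = 5/24 = 0.2083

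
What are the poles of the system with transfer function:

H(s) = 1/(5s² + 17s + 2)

Discriminant = 17² - 4×5×2 = 289 - 40 = 249 > 0, so two distinct real poles. Using quadratic formula: s = (-17 ± √249)/(2×5) = (-17 ± √249)/10, with √249 ≈ 15.7797. s₁ ≈ -0.1220, s₂ ≈ -3.2780. Poles: s₁ = -0.1220, s₂ = -3.2780.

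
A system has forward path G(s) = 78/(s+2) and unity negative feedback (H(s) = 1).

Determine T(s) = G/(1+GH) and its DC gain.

T(s) = G/(1+GH) = [78/(s+2)] / [1 + 78/(s+2)] = 78/(s+2+78) = 78/(s+80). DC gain = 78/80 = 0.975.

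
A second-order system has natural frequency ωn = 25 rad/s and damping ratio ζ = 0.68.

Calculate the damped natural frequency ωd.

ωd = ωn√(1 - ζ²) = 25√(1 - 0.68²) = 18.33 rad/s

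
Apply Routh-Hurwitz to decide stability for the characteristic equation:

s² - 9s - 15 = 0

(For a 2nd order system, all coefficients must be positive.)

Coefficients: 1, -9, -15. b=-9, c=-15 not positive, so system is unstable.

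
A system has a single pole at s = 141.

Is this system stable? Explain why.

Pole at s = 141 is in the right half-plane. Unstable.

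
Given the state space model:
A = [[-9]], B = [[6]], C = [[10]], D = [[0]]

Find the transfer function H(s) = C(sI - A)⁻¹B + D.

(sI - A)⁻¹ = 1/(s + 9). H(s) = 10 × 6/(s + 9) + 0 = 60/(s + 9).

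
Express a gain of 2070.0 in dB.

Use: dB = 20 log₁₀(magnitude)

dB = 20 log₁₀(2070.0) = 66.3 dB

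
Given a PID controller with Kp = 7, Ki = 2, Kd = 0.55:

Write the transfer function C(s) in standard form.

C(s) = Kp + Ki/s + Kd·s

Substituting values: C(s) = 7 + 2/s + 0.55s = (0.55s² + 7s + 2)/s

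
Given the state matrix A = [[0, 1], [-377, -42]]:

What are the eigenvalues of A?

det(A - λI) = λ² - (-42)λ + 377 = (λ - (-29))(λ - (-13)). Eigenvalues: -29, -13.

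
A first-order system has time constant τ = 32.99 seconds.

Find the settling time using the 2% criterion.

For first-order system, 2% settling time ≈ 4τ = 4 × 32.99 = 131.96 s.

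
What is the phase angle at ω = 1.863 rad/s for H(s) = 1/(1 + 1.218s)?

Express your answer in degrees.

Phase = -arctan(ωτ) = -arctan(1.863 × 1.218) = -66.2°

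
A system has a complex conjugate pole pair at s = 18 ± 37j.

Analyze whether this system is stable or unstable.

Real part of poles is 18 (> 0, right half-plane). Unstable.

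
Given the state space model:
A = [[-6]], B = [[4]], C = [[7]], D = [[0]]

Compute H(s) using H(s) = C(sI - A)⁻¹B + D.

(sI - A)⁻¹ = 1/(s + 6). H(s) = 7 × 4/(s + 6) + 0 = 28/(s + 6).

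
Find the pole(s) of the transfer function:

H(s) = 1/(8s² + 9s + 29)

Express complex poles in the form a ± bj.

Discriminant = 9² - 4×8×29 = 81 - 928 = -847 < 0, so the poles are a complex conjugate pair s = (-9 ± j√847)/(2×8). Real part = -9/(2×8) = -9/16 = -0.5625; imaginary part = ±√847/(2×8) ≈ 1.8190. Poles: s = -0.5625 ± 1.8190j.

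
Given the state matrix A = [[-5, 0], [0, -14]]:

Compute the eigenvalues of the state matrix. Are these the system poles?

For diagonal matrix, eigenvalues are diagonal entries: λ₁ = -5, λ₂ = -14. Eigenvalues of A = system poles.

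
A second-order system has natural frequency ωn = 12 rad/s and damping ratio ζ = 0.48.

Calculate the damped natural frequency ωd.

ωd = ωn√(1 - ζ²) = 12√(1 - 0.48²) = 10.53 rad/s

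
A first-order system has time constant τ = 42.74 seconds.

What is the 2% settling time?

For first-order system, 2% settling time ≈ 4τ = 4 × 42.74 = 170.96 s.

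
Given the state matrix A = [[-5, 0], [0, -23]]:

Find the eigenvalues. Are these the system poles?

For diagonal matrix, eigenvalues are diagonal entries: λ₁ = -5, λ₂ = -23. Eigenvalues of A = system poles.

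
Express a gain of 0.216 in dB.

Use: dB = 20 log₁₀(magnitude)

dB = 20 log₁₀(0.216) = -13.3 dB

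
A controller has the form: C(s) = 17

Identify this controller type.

This is a Proportional (P) controller.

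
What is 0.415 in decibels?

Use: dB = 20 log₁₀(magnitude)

dB = 20 log₁₀(0.415) = -7.6 dB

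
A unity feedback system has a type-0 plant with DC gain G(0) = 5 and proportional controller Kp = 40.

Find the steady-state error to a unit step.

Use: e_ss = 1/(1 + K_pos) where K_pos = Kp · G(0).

K_pos = Kp · G(0) = 40 × 5 = 200. e_ss = 1/(1 + 200) = 0.0050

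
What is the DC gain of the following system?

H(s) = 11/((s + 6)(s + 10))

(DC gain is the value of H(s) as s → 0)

DC gain = H(0) = 11/(6 × 10) = 11/60 = 0.1833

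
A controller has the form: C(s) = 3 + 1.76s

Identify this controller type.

This is a Proportional-Derivative (PD) controller.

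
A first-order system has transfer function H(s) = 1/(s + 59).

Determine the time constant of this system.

For H(s) = 1/(s + 1/τ), the pole is at -1/τ = -59, so τ = 1/59 = 0.0169 s.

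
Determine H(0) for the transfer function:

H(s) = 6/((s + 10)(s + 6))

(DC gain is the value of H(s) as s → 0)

DC gain = H(0) = 6/(10 × 6) = 6/60 = 0.1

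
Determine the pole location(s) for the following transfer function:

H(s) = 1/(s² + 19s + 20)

Discriminant = 19² - 4×1×20 = 361 - 80 = 281 > 0, so two distinct real poles. Using quadratic formula: s = (-19 ± √281)/(2×1) = (-19 ± √281)/2, with √281 ≈ 16.7631. s₁ ≈ -1.1185, s₂ ≈ -17.8815. Poles: s₁ = -1.1185, s₂ = -17.8815.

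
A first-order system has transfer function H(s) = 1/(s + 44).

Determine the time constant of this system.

For H(s) = 1/(s + 1/τ), the pole is at -1/τ = -44, so τ = 1/44 = 0.0227 s.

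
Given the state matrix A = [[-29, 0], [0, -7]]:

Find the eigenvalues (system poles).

For diagonal matrix, eigenvalues are diagonal entries: λ₁ = -29, λ₂ = -7.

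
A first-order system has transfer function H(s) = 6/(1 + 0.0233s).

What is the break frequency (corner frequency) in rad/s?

Corner frequency = 1/τ = 1/0.0233 = 42.918 rad/s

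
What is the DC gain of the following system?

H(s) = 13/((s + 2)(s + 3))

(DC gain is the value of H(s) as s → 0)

DC gain = H(0) = 13/(2 × 3) = 13/6 = 2.1667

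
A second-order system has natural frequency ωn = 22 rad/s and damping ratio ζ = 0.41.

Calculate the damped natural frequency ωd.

ωd = ωn√(1 - ζ²) = 22√(1 - 0.41²) = 20.07 rad/s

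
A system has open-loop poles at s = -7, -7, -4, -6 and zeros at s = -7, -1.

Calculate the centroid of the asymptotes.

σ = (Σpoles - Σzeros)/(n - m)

σ = (Σpoles - Σzeros)/(n - m) = (-24 - (-8))/(4 - 2) = -16/2 = -8.0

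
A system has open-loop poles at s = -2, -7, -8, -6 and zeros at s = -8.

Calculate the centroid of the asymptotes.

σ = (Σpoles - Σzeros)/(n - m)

σ = (Σpoles - Σzeros)/(n - m) = (-23 - (-8))/(4 - 1) = -15/3 = -5.0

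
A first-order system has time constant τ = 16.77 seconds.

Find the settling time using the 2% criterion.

For first-order system, 2% settling time ≈ 4τ = 4 × 16.77 = 67.08 s.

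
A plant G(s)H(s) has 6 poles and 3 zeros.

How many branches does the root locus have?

Root locus has n branches where n = number of poles = 6.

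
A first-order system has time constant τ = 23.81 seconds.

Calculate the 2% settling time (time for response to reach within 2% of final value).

For first-order system, 2% settling time ≈ 4τ = 4 × 23.81 = 95.24 s.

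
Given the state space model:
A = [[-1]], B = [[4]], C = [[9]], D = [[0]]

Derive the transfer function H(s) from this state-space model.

(sI - A)⁻¹ = 1/(s + 1). H(s) = 9 × 4/(s + 1) + 0 = 36/(s + 1).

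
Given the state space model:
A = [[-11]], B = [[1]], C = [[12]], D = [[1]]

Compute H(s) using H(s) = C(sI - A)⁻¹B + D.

(sI - A)⁻¹ = 1/(s + 11). H(s) = 12×1/(s + 11) + 1 = (s + 23)/(s + 11).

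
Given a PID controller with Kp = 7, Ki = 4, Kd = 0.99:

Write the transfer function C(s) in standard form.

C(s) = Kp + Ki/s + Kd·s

Substituting values: C(s) = 7 + 4/s + 0.99s = (0.99s² + 7s + 4)/s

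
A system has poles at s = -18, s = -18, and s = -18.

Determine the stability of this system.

All poles are in the left half-plane. System is stable.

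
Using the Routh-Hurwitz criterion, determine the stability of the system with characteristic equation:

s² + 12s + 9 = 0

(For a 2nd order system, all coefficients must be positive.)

Coefficients: 1, 12, 9. All positive, so system is stable.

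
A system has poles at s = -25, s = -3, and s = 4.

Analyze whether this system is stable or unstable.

Pole(s) at s = 4 are not in the left half-plane. System is unstable.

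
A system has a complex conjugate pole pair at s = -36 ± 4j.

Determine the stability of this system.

Real part of poles is -36 (< 0, left half-plane). Stable.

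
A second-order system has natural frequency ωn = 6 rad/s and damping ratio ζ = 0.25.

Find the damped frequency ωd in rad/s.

ωd = ωn√(1 - ζ²) = 6√(1 - 0.25²) = 5.81 rad/s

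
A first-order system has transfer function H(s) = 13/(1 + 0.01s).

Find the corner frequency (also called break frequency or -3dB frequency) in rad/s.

Corner frequency = 1/τ = 1/0.01 = 100.0 rad/s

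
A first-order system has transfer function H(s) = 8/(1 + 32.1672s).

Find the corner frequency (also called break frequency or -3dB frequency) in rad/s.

Corner frequency = 1/τ = 1/32.1672 = 0.031 rad/s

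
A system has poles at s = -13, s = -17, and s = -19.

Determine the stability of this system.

All poles are in the left half-plane. System is stable.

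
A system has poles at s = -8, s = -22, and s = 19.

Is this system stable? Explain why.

Pole(s) at s = 19 are not in the left half-plane. System is unstable.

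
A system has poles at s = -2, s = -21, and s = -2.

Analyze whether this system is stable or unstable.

All poles are in the left half-plane. System is stable.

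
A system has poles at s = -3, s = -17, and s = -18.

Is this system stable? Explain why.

All poles are in the left half-plane. System is stable.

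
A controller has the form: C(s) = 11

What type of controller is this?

This is a Proportional (P) controller.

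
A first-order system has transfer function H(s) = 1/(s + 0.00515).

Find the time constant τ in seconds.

For H(s) = 1/(s + 1/τ), the pole is at -1/τ = -0.00515, so τ = 1/0.00515 = 194.2 s.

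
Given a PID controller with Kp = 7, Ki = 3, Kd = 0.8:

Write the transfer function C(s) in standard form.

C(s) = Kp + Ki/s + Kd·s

Substituting values: C(s) = 7 + 3/s + 0.8s = (0.8s² + 7s + 3)/s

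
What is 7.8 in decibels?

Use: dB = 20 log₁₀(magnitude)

dB = 20 log₁₀(7.8) = 17.8 dB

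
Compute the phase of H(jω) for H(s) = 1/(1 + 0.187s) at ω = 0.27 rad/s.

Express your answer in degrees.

Phase = -arctan(ωτ) = -arctan(0.27 × 0.187) = -2.9°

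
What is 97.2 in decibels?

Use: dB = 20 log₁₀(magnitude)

dB = 20 log₁₀(97.2) = 39.8 dB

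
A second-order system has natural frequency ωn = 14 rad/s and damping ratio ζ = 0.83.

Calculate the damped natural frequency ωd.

ωd = ωn√(1 - ζ²) = 14√(1 - 0.83²) = 7.81 rad/s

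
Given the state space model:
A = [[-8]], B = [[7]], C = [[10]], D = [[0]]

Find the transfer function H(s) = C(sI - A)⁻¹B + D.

(sI - A)⁻¹ = 1/(s + 8). H(s) = 10 × 7/(s + 8) + 0 = 70/(s + 8).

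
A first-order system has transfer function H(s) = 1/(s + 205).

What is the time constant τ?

For H(s) = 1/(s + 1/τ), the pole is at -1/τ = -205, so τ = 1/205 = 0.0049 s.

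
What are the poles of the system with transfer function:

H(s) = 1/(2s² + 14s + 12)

Discriminant = 14² - 4×2×12 = 196 - 96 = 100 > 0, so two distinct real poles. Using quadratic formula: s = (-14 ± √100)/(2×2) = (-14 ± √100)/4, with √100 = 10. s₁ = -4/4 = -1, s₂ = -24/4 = -6. Poles: s₁ = -1, s₂ = -6.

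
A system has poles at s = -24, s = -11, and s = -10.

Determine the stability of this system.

All poles are in the left half-plane. System is stable.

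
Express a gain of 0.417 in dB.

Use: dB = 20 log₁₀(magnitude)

dB = 20 log₁₀(0.417) = -7.6 dB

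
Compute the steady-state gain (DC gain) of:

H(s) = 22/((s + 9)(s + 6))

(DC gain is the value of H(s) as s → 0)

DC gain = H(0) = 22/(9 × 6) = 22/54 = 0.4074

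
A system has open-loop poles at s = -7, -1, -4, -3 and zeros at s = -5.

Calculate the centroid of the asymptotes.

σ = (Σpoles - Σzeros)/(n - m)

σ = (Σpoles - Σzeros)/(n - m) = (-15 - (-5))/(4 - 1) = -10/3 = -3.33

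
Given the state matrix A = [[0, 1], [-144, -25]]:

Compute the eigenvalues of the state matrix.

det(A - λI) = λ² - (-25)λ + 144 = (λ - (-9))(λ - (-16)). Eigenvalues: -9, -16.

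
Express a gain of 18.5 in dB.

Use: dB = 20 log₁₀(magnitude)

dB = 20 log₁₀(18.5) = 25.3 dB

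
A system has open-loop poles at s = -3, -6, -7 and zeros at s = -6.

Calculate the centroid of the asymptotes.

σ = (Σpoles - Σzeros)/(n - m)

σ = (Σpoles - Σzeros)/(n - m) = (-16 - (-6))/(3 - 1) = -10/2 = -5.0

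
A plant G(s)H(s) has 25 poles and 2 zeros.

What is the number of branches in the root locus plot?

Root locus has n branches where n = number of poles = 25.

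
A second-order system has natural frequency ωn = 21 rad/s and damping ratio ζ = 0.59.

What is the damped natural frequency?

ωd = ωn√(1 - ζ²) = 21√(1 - 0.59²) = 16.96 rad/s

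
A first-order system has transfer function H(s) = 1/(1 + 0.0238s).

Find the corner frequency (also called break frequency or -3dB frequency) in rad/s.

Corner frequency = 1/τ = 1/0.0238 = 42.017 rad/s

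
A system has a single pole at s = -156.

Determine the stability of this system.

Pole at s = -156 is in the left half-plane. Stable.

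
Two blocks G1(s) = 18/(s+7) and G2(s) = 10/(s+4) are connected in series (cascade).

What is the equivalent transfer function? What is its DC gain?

Series: multiply transfer functions. G_eq = 18/(s+7) × 10/(s+4) = 180/((s+7)(s+4)). DC gain = 180/(7×4) = 6.4286.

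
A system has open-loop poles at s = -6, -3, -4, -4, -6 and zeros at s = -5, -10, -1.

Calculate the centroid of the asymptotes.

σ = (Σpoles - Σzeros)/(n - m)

σ = (Σpoles - Σzeros)/(n - m) = (-23 - (-16))/(5 - 3) = -7/2 = -3.5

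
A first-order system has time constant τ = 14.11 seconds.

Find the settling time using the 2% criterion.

For first-order system, 2% settling time ≈ 4τ = 4 × 14.11 = 56.44 s.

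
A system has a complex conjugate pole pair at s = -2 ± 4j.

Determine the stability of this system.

Real part of poles is -2 (< 0, left half-plane). Stable.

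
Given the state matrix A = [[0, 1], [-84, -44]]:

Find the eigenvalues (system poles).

det(A - λI) = λ² - (-44)λ + 84 = (λ - (-2))(λ - (-42)). Eigenvalues: -2, -42.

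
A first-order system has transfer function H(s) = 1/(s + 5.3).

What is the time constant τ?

For H(s) = 1/(s + 1/τ), the pole is at -1/τ = -5.3, so τ = 1/5.3 = 0.1887 s.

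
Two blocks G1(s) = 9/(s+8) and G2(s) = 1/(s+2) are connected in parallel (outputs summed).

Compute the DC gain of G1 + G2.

Parallel: G_eq = G1 + G2. DC gain = G1(0) + G2(0) = 9/8 + 1/2 = 1.125 + 0.5 = 1.625.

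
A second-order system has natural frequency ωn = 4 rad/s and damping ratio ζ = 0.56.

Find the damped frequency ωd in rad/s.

ωd = ωn√(1 - ζ²) = 4√(1 - 0.56²) = 3.31 rad/s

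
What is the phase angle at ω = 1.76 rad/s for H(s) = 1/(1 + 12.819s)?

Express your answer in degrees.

Phase = -arctan(ωτ) = -arctan(1.76 × 12.819) = -87.5°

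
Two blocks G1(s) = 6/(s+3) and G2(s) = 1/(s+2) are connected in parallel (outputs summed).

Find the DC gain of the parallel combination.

Parallel: G_eq = G1 + G2. DC gain = G1(0) + G2(0) = 6/3 + 1/2 = 2 + 0.5 = 2.5.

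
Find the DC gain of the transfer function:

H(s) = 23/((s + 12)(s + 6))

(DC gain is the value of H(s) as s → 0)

DC gain = H(0) = 23/(12 × 6) = 23/72 = 0.3194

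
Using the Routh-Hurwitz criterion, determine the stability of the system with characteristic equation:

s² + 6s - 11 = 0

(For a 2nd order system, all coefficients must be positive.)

Coefficients: 1, 6, -11. c=-11 not positive, so system is unstable.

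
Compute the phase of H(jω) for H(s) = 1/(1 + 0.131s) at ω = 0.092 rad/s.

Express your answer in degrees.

Phase = -arctan(ωτ) = -arctan(0.092 × 0.131) = -0.7°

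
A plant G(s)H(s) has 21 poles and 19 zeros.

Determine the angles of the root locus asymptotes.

n - m = 21 - 19 = 2. Angles: θk = (2k + 1)·180°/2 = 90°, 270°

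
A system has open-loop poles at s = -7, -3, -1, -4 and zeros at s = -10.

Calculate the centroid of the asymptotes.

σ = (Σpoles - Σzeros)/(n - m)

σ = (Σpoles - Σzeros)/(n - m) = (-15 - (-10))/(4 - 1) = -5/3 = -1.67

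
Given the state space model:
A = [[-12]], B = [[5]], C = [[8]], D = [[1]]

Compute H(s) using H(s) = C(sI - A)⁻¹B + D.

(sI - A)⁻¹ = 1/(s + 12). H(s) = 8×5/(s + 12) + 1 = (s + 52)/(s + 12).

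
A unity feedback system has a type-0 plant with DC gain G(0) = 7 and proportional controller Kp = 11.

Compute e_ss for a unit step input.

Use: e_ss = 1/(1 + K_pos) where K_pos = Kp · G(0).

K_pos = Kp · G(0) = 11 × 7 = 77. e_ss = 1/(1 + 77) = 0.0128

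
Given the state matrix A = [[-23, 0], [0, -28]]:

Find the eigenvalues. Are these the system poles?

For diagonal matrix, eigenvalues are diagonal entries: λ₁ = -23, λ₂ = -28. Eigenvalues of A = system poles.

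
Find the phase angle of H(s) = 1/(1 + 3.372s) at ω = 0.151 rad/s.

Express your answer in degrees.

Phase = -arctan(ωτ) = -arctan(0.151 × 3.372) = -27.0°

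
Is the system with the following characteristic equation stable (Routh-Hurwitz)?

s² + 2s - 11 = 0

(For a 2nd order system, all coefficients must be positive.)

Coefficients: 1, 2, -11. c=-11 not positive, so system is unstable.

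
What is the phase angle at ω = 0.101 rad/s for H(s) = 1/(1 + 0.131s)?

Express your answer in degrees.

Phase = -arctan(ωτ) = -arctan(0.101 × 0.131) = -0.8°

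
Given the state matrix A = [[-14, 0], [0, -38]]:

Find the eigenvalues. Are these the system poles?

For diagonal matrix, eigenvalues are diagonal entries: λ₁ = -14, λ₂ = -38. Eigenvalues of A = system poles.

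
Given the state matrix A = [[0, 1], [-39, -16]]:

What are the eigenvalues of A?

det(A - λI) = λ² - (-16)λ + 39 = (λ - (-13))(λ - (-3)). Eigenvalues: -13, -3.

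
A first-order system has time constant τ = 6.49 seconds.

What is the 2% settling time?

For first-order system, 2% settling time ≈ 4τ = 4 × 6.49 = 25.96 s.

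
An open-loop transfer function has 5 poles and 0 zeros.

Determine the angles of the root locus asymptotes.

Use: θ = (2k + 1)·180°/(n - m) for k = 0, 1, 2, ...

n - m = 5 - 0 = 5. Angles: θk = (2k + 1)·180°/5 = 36°, 108°, 180°, 252°, 324°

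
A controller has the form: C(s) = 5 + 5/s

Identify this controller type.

This is a Proportional-Integral (PI) controller.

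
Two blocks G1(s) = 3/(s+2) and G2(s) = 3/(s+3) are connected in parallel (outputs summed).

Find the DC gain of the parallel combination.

Parallel: G_eq = G1 + G2. DC gain = G1(0) + G2(0) = 3/2 + 3/3 = 1.5 + 1 = 2.5.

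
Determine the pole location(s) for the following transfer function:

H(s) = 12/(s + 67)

Pole is where denominator = 0: s + 67 = 0, so s = -67.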